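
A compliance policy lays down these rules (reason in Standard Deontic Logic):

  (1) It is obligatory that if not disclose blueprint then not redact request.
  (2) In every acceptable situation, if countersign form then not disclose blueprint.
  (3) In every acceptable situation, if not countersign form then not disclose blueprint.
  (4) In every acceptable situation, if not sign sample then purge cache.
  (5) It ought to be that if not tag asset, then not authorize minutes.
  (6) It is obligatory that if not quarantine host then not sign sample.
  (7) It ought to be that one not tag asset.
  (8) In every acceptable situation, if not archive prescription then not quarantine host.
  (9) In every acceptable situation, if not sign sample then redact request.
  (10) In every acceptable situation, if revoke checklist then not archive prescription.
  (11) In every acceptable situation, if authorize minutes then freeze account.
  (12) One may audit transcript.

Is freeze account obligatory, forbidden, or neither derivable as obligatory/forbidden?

Neither

Premise 11 is O(authorize_minutes → freeze_account), but O(authorize_minutes) is not derivable from the premises, so it does not yield O(freeze_account).
No premise or chain of K-axiom applications forces O(freeze_account), and none forces O(¬freeze_account). So freeze_account is neither obligatory nor forbidden under these norms.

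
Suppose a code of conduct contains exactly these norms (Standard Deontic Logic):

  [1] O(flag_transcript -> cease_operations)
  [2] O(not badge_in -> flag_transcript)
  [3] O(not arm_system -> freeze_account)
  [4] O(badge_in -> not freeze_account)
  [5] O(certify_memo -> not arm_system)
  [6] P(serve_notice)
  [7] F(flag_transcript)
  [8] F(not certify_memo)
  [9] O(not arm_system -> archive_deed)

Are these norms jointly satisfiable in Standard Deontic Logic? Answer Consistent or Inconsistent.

Inconsistent

F(flag_transcript) at premise 7 means O(not flag_transcript).
Premise 2 is O(not badge_in -> flag_transcript); contrapositively O(not flag_transcript -> badge_in). Since O(not flag_transcript) holds, K gives O(badge_in).
Applying K to premise 4 (O(badge_in -> not freeze_account)) and O(badge_in) yields O(not freeze_account).
The contrapositive of premise 3 (O(not arm_system -> freeze_account)) is O(not freeze_account -> arm_system), and O(not freeze_account) is already established, so O(arm_system).
Premise 5, O(certify_memo -> not arm_system), contraposes to O(arm_system -> not certify_memo); with O(arm_system) we get O(not certify_memo).
But premise 8, F(not certify_memo), means O(certify_memo).
We now have both O(not certify_memo) and O(certify_memo) — certify_memo is simultaneously obligatory and forbidden, violating the D-axiom.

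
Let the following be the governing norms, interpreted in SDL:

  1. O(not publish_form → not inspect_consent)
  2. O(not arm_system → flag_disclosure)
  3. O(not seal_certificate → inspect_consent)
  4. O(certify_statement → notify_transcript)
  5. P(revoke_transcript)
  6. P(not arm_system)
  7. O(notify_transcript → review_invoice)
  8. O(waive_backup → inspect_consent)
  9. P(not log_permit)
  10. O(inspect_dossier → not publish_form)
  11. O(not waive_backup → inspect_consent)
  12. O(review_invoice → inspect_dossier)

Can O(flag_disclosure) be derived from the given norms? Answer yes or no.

Premise 2 is O(not arm_system → flag_disclosure), but O(not arm_system) is not derivable from the premises (the permission P(not arm_system) asserts only not O(arm_system), not O(not arm_system)), so it does not yield O(flag_disclosure).
No other premise forces O(flag_disclosure). An ideal world satisfying every premise can still have flag_disclosure false, so O(flag_disclosure) is not derivable.

No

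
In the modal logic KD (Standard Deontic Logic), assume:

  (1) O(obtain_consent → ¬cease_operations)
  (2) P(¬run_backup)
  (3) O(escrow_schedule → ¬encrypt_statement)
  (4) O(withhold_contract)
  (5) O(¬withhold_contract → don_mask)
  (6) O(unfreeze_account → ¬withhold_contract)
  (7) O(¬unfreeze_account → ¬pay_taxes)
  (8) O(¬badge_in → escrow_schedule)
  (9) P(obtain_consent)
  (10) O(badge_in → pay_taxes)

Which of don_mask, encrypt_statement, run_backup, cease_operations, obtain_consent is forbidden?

Premise 4 gives O(withhold_contract).
Premise 6, O(unfreeze_account → ¬withhold_contract), contraposes to O(withhold_contract → ¬unfreeze_account); with O(withhold_contract) we get O(¬unfreeze_account).
Applying K to premise 7 (O(¬unfreeze_account → ¬pay_taxes)) and O(¬unfreeze_account) yields O(¬pay_taxes).
Premise 10 is O(badge_in → pay_taxes); contrapositively O(¬pay_taxes → ¬badge_in). Since O(¬pay_taxes) holds, K gives O(¬badge_in).
From O(¬badge_in) and premise 8, O(¬badge_in → escrow_schedule), we obtain O(escrow_schedule).
Premise 3 is O(escrow_schedule → ¬encrypt_statement); since O(escrow_schedule), deontic closure gives O(¬encrypt_statement).
So O(¬encrypt_statement) holds, i.e. encrypt_statement is forbidden. None of the other listed options is forbidden under the premises.

encrypt_statement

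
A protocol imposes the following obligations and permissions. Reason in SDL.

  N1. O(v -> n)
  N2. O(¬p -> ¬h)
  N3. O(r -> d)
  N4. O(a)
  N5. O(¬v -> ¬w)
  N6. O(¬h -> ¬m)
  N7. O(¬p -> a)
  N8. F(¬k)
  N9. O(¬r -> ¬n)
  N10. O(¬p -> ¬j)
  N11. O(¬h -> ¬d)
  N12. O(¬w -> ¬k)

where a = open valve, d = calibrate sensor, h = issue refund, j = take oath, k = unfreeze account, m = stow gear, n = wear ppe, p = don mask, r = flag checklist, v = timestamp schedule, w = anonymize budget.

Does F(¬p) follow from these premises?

Premise 8, F(¬k), is equivalent to O(k).
Premise 12, O(¬w -> ¬k), contraposes to O(k -> w); with O(k) we get O(w).
Premise 5, O(¬v -> ¬w), contraposes to O(w -> v); with O(w) we get O(v).
Premise 1 is O(v -> n); since O(v), deontic closure gives O(n).
The contrapositive of premise 9 (O(¬r -> ¬n)) is O(n -> r), and O(n) is already established, so O(r).
From O(r) and premise 3, O(r -> d), we obtain O(d).
The contrapositive of premise 11 (O(¬h -> ¬d)) is O(d -> h), and O(d) is already established, so O(h).
Premise 2 is O(¬p -> ¬h); contrapositively O(h -> p). Since O(h) holds, K gives O(p).
Premises 4, 6, 7, 10 do not contribute to this derivation.
So O(p) holds, i.e. F(¬p). The claim follows.

Yes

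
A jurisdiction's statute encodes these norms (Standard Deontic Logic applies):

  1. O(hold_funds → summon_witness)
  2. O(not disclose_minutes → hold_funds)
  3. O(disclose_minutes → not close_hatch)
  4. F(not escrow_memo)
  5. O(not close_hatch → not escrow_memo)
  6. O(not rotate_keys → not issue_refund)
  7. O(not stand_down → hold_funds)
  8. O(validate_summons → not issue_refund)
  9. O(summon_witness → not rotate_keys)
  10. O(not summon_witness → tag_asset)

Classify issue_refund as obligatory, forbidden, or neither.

Premise 4, F(not escrow_memo), is equivalent to O(escrow_memo).
Premise 5 is O(not close_hatch → not escrow_memo); contrapositively O(escrow_memo → close_hatch). Since O(escrow_memo) holds, K gives O(close_hatch).
Premise 3 is O(disclose_minutes → not close_hatch); contrapositively O(close_hatch → not disclose_minutes). Since O(close_hatch) holds, K gives O(not disclose_minutes).
With premise 2, O(not disclose_minutes → hold_funds), the K-axiom yields O(hold_funds).
Premise 1 is O(hold_funds → summon_witness); since O(hold_funds), deontic closure gives O(summon_witness).
With premise 9, O(summon_witness → not rotate_keys), the K-axiom yields O(not rotate_keys).
From O(not rotate_keys) and premise 6, O(not rotate_keys → not issue_refund), we obtain O(not issue_refund).
Premises 7, 8, 10 do not contribute to this derivation.
Thus O(not issue_refund), which is F(issue_refund): issue_refund is forbidden.

Forbidden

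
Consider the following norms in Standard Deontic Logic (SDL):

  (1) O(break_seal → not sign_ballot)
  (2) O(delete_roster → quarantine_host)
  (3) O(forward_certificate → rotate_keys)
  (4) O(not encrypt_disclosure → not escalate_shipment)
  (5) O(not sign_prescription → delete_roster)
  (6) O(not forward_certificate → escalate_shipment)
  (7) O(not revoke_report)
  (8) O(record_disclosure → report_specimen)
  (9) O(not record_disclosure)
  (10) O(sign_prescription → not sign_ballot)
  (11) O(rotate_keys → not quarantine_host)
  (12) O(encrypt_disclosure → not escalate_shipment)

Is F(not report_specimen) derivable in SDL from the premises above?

Premise 8 is O(record_disclosure → report_specimen), but O(record_disclosure) is not derivable from the premises, so it does not yield O(report_specimen).
No other premise forces O(report_specimen). An ideal world satisfying every premise can still have not report_specimen true, so F(not report_specimen) is not derivable.

No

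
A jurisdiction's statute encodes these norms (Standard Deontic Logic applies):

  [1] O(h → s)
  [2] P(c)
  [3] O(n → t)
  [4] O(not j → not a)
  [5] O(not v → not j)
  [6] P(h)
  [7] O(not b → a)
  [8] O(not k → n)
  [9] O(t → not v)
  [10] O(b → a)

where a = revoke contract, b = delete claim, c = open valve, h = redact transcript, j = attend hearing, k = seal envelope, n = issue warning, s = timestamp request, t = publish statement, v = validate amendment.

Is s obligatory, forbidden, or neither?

Premise 1 is O(h → s), but O(h) is not derivable from the premises (the permission P(h) asserts only not O(not h), not O(h)), so it does not yield O(s).
No premise or chain of K-axiom applications forces O(s), and none forces O(not s). So s is neither obligatory nor forbidden under these norms.

Neither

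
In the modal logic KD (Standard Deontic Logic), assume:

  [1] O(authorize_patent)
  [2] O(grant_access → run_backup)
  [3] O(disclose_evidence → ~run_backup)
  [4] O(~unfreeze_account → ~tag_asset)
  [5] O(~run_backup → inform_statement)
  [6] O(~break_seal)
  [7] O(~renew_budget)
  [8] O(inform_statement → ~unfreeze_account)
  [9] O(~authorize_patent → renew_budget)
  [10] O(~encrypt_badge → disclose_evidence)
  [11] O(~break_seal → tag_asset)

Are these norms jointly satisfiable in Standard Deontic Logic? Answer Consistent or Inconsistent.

Premise 9 is O(~authorize_patent → renew_budget), but O(~authorize_patent) is not derivable from the premises, so it does not yield O(renew_budget).
So O(renew_budget) is not derivable, and the apparent clash with O(~renew_budget) does not arise.
A world satisfying every obligation exists (e.g. authorize_patent=true, break_seal=false, disclose_evidence=false, encrypt_badge=true, grant_access=false, inform_statement=false, renew_budget=false, run_backup=true, tag_asset=true, unfreeze_account=true); no atom is both obligatory and forbidden, so the set is consistent.

Consistent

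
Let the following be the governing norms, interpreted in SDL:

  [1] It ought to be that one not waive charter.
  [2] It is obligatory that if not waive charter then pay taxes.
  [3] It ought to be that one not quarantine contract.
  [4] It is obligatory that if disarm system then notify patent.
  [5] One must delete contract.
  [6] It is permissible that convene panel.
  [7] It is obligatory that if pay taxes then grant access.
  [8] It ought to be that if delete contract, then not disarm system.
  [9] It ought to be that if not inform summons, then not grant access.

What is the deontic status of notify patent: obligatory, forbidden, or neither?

Neither

Premise 4 is O(disarm_system → notify_patent), but O(disarm_system) is not derivable from the premises, so it does not yield O(notify_patent).
No premise or chain of K-axiom applications forces O(notify_patent), and none forces O(¬notify_patent). So notify_patent is neither obligatory nor forbidden under these norms.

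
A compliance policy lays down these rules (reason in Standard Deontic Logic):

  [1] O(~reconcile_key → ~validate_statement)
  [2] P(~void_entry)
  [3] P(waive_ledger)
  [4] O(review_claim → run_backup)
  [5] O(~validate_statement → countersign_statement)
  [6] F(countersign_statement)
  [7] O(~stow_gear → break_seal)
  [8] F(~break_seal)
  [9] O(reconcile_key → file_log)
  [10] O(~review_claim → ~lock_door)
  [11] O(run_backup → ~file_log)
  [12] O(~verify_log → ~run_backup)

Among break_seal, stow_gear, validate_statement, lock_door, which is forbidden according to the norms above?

lock_door

Premise 6, F(countersign_statement), is equivalent to O(~countersign_statement).
The contrapositive of premise 5 (O(~validate_statement → countersign_statement)) is O(~countersign_statement → validate_statement), and O(~countersign_statement) is already established, so O(validate_statement).
Premise 1 is O(~reconcile_key → ~validate_statement); contrapositively O(validate_statement → reconcile_key). Since O(validate_statement) holds, K gives O(reconcile_key).
Premise 9 is O(reconcile_key → file_log); since O(reconcile_key), deontic closure gives O(file_log).
Premise 11 is O(run_backup → ~file_log); contrapositively O(file_log → ~run_backup). Since O(file_log) holds, K gives O(~run_backup).
The contrapositive of premise 4 (O(review_claim → run_backup)) is O(~run_backup → ~review_claim), and O(~run_backup) is already established, so O(~review_claim).
Applying K to premise 10 (O(~review_claim → ~lock_door)) and O(~review_claim) yields O(~lock_door).
So O(~lock_door) holds, i.e. lock_door is forbidden. None of the other listed options is forbidden under the premises.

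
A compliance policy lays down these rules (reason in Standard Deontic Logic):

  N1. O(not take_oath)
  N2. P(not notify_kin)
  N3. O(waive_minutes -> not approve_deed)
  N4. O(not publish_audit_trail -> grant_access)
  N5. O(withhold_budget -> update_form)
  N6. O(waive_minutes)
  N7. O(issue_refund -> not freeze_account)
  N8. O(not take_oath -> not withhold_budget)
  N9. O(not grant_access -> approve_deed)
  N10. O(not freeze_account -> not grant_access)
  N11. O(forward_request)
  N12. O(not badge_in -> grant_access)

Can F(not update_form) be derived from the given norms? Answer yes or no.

No

Premise 5 is O(withhold_budget -> update_form), but O(withhold_budget) is not derivable from the premises, so it does not yield O(update_form).
No other premise forces O(update_form). An ideal world satisfying every premise can still have not update_form true, so F(not update_form) is not derivable.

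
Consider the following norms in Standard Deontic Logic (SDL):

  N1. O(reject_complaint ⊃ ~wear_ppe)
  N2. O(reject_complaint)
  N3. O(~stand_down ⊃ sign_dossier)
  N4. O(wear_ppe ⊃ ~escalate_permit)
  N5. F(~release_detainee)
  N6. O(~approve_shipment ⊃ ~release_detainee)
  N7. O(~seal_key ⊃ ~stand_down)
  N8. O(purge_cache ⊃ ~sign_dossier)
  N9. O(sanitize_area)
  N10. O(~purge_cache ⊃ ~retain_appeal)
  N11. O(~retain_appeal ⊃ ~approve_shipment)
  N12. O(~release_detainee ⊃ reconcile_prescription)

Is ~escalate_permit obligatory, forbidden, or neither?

Premise 4 is O(wear_ppe ⊃ ~escalate_permit), but O(wear_ppe) is not derivable from the premises, so it does not yield O(~escalate_permit).
No premise or chain of K-axiom applications forces O(~escalate_permit), and none forces O(escalate_permit). So ~escalate_permit is neither obligatory nor forbidden under these norms.

Neither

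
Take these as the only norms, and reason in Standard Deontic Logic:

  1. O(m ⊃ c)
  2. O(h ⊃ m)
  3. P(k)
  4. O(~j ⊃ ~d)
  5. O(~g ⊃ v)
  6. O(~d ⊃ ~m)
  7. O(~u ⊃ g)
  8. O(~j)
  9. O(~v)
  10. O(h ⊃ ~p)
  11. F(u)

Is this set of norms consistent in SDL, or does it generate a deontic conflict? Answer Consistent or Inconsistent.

Consistent

Premise 5 is O(~g ⊃ v), but O(~g) is not derivable from the premises, so it does not yield O(v).
So O(v) is not derivable, and the apparent clash with O(~v) does not arise.
A world satisfying every obligation exists (e.g. c=false, d=false, g=true, h=false, j=false, k=false, m=false, p=false, u=false, v=false); no atom is both obligatory and forbidden, so the set is consistent.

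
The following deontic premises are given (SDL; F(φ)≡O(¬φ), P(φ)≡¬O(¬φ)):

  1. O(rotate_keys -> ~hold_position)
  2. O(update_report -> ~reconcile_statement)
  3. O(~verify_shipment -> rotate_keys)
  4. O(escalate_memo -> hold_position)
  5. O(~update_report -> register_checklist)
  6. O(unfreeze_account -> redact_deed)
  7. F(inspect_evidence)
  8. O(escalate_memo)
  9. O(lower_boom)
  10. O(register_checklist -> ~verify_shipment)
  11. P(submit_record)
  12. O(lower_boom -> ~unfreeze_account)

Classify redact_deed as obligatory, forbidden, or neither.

Premise 6 is O(unfreeze_account -> redact_deed), but O(unfreeze_account) is not derivable from the premises, so it does not yield O(redact_deed).
No premise or chain of K-axiom applications forces O(redact_deed), and none forces O(~redact_deed). So redact_deed is neither obligatory nor forbidden under these norms.

Neither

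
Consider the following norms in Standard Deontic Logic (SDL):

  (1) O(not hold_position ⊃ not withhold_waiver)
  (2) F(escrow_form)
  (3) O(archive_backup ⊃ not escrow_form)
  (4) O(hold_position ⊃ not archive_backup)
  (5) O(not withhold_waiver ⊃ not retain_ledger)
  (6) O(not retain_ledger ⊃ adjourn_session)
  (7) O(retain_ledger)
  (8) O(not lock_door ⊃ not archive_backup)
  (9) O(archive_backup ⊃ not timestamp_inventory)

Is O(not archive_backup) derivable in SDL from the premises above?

Yes

Premise 7 states O(retain_ledger) outright.
Premise 5 is O(not withhold_waiver ⊃ not retain_ledger); contrapositively O(retain_ledger ⊃ withhold_waiver). Since O(retain_ledger) holds, K gives O(withhold_waiver).
Premise 1 is O(not hold_position ⊃ not withhold_waiver); contrapositively O(withhold_waiver ⊃ hold_position). Since O(withhold_waiver) holds, K gives O(hold_position).
Premise 4 is O(hold_position ⊃ not archive_backup); since O(hold_position), deontic closure gives O(not archive_backup).
Premises 2, 3, 6, 8, 9 do not contribute to this derivation.
So O(not archive_backup) follows.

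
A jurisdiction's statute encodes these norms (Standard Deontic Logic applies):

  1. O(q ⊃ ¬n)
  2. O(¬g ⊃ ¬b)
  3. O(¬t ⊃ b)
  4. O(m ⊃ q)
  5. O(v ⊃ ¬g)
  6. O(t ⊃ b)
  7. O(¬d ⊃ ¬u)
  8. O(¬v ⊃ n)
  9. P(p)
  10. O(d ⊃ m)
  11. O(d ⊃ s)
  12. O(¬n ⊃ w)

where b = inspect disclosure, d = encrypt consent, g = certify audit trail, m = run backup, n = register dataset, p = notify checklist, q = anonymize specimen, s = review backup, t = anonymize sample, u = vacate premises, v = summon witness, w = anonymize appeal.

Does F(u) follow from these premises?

Premises 3 and 6 are O(¬t ⊃ b) and O(t ⊃ b); every ideal world satisfies ¬t or t, so in either case b holds — hence O(b).
Premise 2 is O(¬g ⊃ ¬b); contrapositively O(b ⊃ g). Since O(b) holds, K gives O(g).
Premise 5, O(v ⊃ ¬g), contraposes to O(g ⊃ ¬v); with O(g) we get O(¬v).
Premise 8 is O(¬v ⊃ n); since O(¬v), deontic closure gives O(n).
Premise 1 is O(q ⊃ ¬n); contrapositively O(n ⊃ ¬q). Since O(n) holds, K gives O(¬q).
The contrapositive of premise 4 (O(m ⊃ q)) is O(¬q ⊃ ¬m), and O(¬q) is already established, so O(¬m).
The contrapositive of premise 10 (O(d ⊃ m)) is O(¬m ⊃ ¬d), and O(¬m) is already established, so O(¬d).
Premise 7 is O(¬d ⊃ ¬u); since O(¬d), deontic closure gives O(¬u).
Premises 9, 11, 12 do not contribute to this derivation.
So O(¬u) holds, i.e. F(u). The claim follows.

Yes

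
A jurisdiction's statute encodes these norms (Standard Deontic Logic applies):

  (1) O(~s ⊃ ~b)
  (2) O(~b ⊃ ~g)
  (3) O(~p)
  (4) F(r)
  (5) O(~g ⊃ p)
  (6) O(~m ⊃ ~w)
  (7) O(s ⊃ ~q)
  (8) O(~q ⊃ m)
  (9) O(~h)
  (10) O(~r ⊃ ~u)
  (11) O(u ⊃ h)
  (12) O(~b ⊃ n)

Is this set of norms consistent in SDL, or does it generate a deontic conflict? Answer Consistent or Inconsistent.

Consistent

Premise 11 is O(u ⊃ h), but O(u) is not derivable from the premises, so it does not yield O(h).
So O(h) is not derivable, and the apparent clash with O(~h) does not arise.
A world satisfying every obligation exists (e.g. b=true, g=true, h=false, m=true, n=false, p=false, q=false, r=false, s=true, u=false, w=false); no atom is both obligatory and forbidden, so the set is consistent.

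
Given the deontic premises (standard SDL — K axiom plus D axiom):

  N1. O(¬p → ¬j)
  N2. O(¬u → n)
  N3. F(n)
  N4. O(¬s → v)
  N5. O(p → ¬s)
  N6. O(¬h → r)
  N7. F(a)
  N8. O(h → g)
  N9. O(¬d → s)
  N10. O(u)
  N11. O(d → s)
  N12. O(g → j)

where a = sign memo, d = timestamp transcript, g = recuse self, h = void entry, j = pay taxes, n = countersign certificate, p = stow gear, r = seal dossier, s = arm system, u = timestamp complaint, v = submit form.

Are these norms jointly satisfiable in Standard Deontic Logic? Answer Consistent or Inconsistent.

Premise 2 is O(¬u → n), but O(¬u) is not derivable from the premises, so it does not yield O(n).
So O(n) is not derivable, and the apparent clash with O(¬n) does not arise.
A world satisfying every obligation exists (e.g. a=false, d=false, g=false, h=false, j=false, n=false, p=false, r=true, s=true, u=true, v=false); no atom is both obligatory and forbidden, so the set is consistent.

Consistent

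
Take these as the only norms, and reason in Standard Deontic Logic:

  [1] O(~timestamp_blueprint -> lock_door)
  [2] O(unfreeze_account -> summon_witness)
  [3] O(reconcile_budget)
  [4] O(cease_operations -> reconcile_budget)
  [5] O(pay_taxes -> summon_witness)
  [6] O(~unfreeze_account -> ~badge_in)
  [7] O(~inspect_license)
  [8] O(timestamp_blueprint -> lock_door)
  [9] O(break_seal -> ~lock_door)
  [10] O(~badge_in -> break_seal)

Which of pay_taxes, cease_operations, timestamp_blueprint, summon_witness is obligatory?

summon_witness

Premises 1 and 8 are O(~timestamp_blueprint -> lock_door) and O(timestamp_blueprint -> lock_door); every ideal world satisfies ~timestamp_blueprint or timestamp_blueprint, so in either case lock_door holds — hence O(lock_door).
Premise 9 is O(break_seal -> ~lock_door); contrapositively O(lock_door -> ~break_seal). Since O(lock_door) holds, K gives O(~break_seal).
Premise 10 is O(~badge_in -> break_seal); contrapositively O(~break_seal -> badge_in). Since O(~break_seal) holds, K gives O(badge_in).
The contrapositive of premise 6 (O(~unfreeze_account -> ~badge_in)) is O(badge_in -> unfreeze_account), and O(badge_in) is already established, so O(unfreeze_account).
With premise 2, O(unfreeze_account -> summon_witness), the K-axiom yields O(summon_witness).
So O(summon_witness) holds — summon_witness is obligatory. None of the other listed options is made obligatory by any chain of premises.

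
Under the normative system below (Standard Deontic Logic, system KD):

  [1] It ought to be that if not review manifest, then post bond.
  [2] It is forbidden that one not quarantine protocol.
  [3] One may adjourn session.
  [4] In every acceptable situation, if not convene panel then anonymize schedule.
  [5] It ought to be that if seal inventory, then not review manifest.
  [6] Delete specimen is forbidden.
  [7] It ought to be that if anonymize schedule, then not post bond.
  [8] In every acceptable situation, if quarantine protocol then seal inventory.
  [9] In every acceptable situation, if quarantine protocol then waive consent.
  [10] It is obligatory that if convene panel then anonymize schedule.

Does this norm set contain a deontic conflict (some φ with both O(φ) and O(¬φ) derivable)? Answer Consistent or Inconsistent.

Inconsistent

By case analysis on convene_panel: premise 10 gives O(convene_panel → anonymize_schedule) and premise 4 gives O(¬convene_panel → anonymize_schedule), so O(anonymize_schedule) either way.
Premise 7 is O(anonymize_schedule → ¬post_bond); since O(anonymize_schedule), deontic closure gives O(¬post_bond).
The contrapositive of premise 1 (O(¬review_manifest → post_bond)) is O(¬post_bond → review_manifest), and O(¬post_bond) is already established, so O(review_manifest).
Premise 5, O(seal_inventory → ¬review_manifest), contraposes to O(review_manifest → ¬seal_inventory); with O(review_manifest) we get O(¬seal_inventory).
Premise 8 is O(quarantine_protocol → seal_inventory); contrapositively O(¬seal_inventory → ¬quarantine_protocol). Since O(¬seal_inventory) holds, K gives O(¬quarantine_protocol).
However, F(¬quarantine_protocol) at premise 2 amounts to O(quarantine_protocol).
We now have both O(¬quarantine_protocol) and O(quarantine_protocol) — quarantine_protocol is simultaneously obligatory and forbidden, violating the D-axiom.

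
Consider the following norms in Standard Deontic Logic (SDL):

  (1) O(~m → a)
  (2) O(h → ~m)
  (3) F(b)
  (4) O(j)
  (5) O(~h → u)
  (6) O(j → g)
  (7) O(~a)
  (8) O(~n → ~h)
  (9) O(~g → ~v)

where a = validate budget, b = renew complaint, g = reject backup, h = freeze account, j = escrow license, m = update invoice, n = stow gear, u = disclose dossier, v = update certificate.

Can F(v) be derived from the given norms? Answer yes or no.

No

Premise 9 is O(~g → ~v), but O(~g) is not derivable from the premises, so it does not yield O(~v).
No other premise forces O(~v). An ideal world satisfying every premise can still have v true, so F(v) is not derivable.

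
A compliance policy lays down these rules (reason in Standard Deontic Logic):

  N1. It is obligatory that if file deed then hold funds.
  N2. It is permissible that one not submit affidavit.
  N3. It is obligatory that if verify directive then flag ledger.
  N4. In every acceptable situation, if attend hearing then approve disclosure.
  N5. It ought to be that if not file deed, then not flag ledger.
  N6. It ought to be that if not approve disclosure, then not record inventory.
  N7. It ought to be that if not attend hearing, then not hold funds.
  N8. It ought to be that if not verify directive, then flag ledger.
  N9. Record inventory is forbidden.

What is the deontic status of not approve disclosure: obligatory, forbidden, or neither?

Forbidden

Premises 3 and 8 cover both cases: O(verify_directive → flag_ledger) and O(¬verify_directive → flag_ledger). Since verify_directive ∨ ¬verify_directive is a tautology, O(flag_ledger) follows.
The contrapositive of premise 5 (O(¬file_deed → ¬flag_ledger)) is O(flag_ledger → file_deed), and O(flag_ledger) is already established, so O(file_deed).
From O(file_deed) and premise 1, O(file_deed → hold_funds), we obtain O(hold_funds).
Premise 7, O(¬attend_hearing → ¬hold_funds), contraposes to O(hold_funds → attend_hearing); with O(hold_funds) we get O(attend_hearing).
Premise 4 is O(attend_hearing → approve_disclosure); since O(attend_hearing), deontic closure gives O(approve_disclosure).
Premises 2, 6, 9 do not contribute to this derivation.
Thus O(approve_disclosure), which is F(¬approve_disclosure): ¬approve_disclosure is forbidden.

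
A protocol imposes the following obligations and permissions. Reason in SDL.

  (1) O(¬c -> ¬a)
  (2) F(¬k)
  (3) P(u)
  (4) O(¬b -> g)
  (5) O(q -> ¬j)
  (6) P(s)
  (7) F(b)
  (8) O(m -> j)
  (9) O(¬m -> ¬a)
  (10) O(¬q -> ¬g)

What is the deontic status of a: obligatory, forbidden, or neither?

Premise 7 is F(b), i.e. O(¬b).
From O(¬b) and premise 4, O(¬b -> g), we obtain O(g).
The contrapositive of premise 10 (O(¬q -> ¬g)) is O(g -> q), and O(g) is already established, so O(q).
From O(q) and premise 5, O(q -> ¬j), we obtain O(¬j).
The contrapositive of premise 8 (O(m -> j)) is O(¬j -> ¬m), and O(¬j) is already established, so O(¬m).
With premise 9, O(¬m -> ¬a), the K-axiom yields O(¬a).
Premises 1, 2, 3, 6 do not contribute to this derivation.
Thus O(¬a), which is F(a): a is forbidden.

Forbidden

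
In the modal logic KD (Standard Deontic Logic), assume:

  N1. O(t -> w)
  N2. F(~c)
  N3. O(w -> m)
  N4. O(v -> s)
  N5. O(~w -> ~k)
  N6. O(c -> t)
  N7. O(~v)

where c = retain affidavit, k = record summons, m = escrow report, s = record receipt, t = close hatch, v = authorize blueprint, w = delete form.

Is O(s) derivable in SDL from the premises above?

No

Premise 4 is O(v -> s), but O(v) is not derivable from the premises, so it does not yield O(s).
No other premise forces O(s). An ideal world satisfying every premise can still have s false, so O(s) is not derivable.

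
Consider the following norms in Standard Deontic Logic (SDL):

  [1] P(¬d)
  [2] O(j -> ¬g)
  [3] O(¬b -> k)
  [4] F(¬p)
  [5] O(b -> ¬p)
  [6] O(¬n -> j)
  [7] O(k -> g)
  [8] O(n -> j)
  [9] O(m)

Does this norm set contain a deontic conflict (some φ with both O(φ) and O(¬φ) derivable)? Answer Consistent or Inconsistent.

By case analysis on ¬n: premise 6 gives O(¬n -> j) and premise 8 gives O(n -> j), so O(j) either way.
Premise 2 is O(j -> ¬g); since O(j), deontic closure gives O(¬g).
Premise 7, O(k -> g), contraposes to O(¬g -> ¬k); with O(¬g) we get O(¬k).
The contrapositive of premise 3 (O(¬b -> k)) is O(¬k -> b), and O(¬k) is already established, so O(b).
Applying K to premise 5 (O(b -> ¬p)) and O(b) yields O(¬p).
Yet premise 4 is F(¬p), i.e. O(p).
We now have both O(¬p) and O(p) — p is simultaneously obligatory and forbidden, violating the D-axiom.

Inconsistent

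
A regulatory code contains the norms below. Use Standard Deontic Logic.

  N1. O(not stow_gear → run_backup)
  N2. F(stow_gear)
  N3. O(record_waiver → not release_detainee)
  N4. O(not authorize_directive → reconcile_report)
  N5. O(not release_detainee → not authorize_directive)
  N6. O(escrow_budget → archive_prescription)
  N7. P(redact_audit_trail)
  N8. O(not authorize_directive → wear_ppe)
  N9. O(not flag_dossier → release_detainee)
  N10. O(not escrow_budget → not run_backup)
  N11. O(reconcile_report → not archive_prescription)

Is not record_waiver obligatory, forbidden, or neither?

F(stow_gear) at premise 2 means O(not stow_gear).
Applying K to premise 1 (O(not stow_gear → run_backup)) and O(not stow_gear) yields O(run_backup).
The contrapositive of premise 10 (O(not escrow_budget → not run_backup)) is O(run_backup → escrow_budget), and O(run_backup) is already established, so O(escrow_budget).
From O(escrow_budget) and premise 6, O(escrow_budget → archive_prescription), we obtain O(archive_prescription).
Premise 11 is O(reconcile_report → not archive_prescription); contrapositively O(archive_prescription → not reconcile_report). Since O(archive_prescription) holds, K gives O(not reconcile_report).
Premise 4, O(not authorize_directive → reconcile_report), contraposes to O(not reconcile_report → authorize_directive); with O(not reconcile_report) we get O(authorize_directive).
The contrapositive of premise 5 (O(not release_detainee → not authorize_directive)) is O(authorize_directive → release_detainee), and O(authorize_directive) is already established, so O(release_detainee).
Premise 3 is O(record_waiver → not release_detainee); contrapositively O(release_detainee → not record_waiver). Since O(release_detainee) holds, K gives O(not record_waiver).
Premises 7, 8, 9 do not contribute to this derivation.
Hence not record_waiver is obligatory.

Obligatory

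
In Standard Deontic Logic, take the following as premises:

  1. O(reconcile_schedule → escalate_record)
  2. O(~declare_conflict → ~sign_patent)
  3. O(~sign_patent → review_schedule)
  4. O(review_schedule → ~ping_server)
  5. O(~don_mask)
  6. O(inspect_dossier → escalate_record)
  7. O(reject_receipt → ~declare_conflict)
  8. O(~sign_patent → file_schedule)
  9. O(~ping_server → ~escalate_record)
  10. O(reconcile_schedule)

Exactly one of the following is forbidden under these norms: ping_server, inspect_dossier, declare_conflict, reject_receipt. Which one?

reject_receipt

Premise 10 states O(reconcile_schedule) outright.
From O(reconcile_schedule) and premise 1, O(reconcile_schedule → escalate_record), we obtain O(escalate_record).
The contrapositive of premise 9 (O(~ping_server → ~escalate_record)) is O(escalate_record → ping_server), and O(escalate_record) is already established, so O(ping_server).
The contrapositive of premise 4 (O(review_schedule → ~ping_server)) is O(ping_server → ~review_schedule), and O(ping_server) is already established, so O(~review_schedule).
Premise 3 is O(~sign_patent → review_schedule); contrapositively O(~review_schedule → sign_patent). Since O(~review_schedule) holds, K gives O(sign_patent).
Premise 2 is O(~declare_conflict → ~sign_patent); contrapositively O(sign_patent → declare_conflict). Since O(sign_patent) holds, K gives O(declare_conflict).
Premise 7 is O(reject_receipt → ~declare_conflict); contrapositively O(declare_conflict → ~reject_receipt). Since O(declare_conflict) holds, K gives O(~reject_receipt).
So O(~reject_receipt) holds, i.e. reject_receipt is forbidden. None of the other listed options is forbidden under the premises.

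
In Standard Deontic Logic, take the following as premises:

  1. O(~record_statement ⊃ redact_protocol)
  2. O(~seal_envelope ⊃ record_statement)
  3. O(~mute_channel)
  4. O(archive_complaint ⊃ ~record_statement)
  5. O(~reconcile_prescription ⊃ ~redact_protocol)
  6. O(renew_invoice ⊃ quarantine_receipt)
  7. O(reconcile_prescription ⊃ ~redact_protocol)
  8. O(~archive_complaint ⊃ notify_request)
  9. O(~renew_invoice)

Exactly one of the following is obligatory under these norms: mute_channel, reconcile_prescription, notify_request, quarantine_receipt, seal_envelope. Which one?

notify_request

Premises 7 and 5 are O(reconcile_prescription ⊃ ~redact_protocol) and O(~reconcile_prescription ⊃ ~redact_protocol); every ideal world satisfies reconcile_prescription or ~reconcile_prescription, so in either case ~redact_protocol holds — hence O(~redact_protocol).
Premise 1, O(~record_statement ⊃ redact_protocol), contraposes to O(~redact_protocol ⊃ record_statement); with O(~redact_protocol) we get O(record_statement).
The contrapositive of premise 4 (O(archive_complaint ⊃ ~record_statement)) is O(record_statement ⊃ ~archive_complaint), and O(record_statement) is already established, so O(~archive_complaint).
Premise 8 is O(~archive_complaint ⊃ notify_request); since O(~archive_complaint), deontic closure gives O(notify_request).
So O(notify_request) holds — notify_request is obligatory. None of the other listed options is made obligatory by any chain of premises.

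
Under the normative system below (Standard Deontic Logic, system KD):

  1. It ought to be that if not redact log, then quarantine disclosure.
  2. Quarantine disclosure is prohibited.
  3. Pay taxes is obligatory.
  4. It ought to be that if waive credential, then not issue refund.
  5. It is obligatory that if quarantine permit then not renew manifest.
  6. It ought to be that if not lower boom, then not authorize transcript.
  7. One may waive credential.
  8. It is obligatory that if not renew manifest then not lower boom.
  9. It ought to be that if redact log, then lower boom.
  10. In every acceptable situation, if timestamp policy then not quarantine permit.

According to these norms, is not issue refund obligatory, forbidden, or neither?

Neither

Premise 4 is O(waive_credential → ¬issue_refund), but O(waive_credential) is not derivable from the premises (the permission P(waive_credential) asserts only ¬O(¬waive_credential), not O(waive_credential)), so it does not yield O(¬issue_refund).
No premise or chain of K-axiom applications forces O(¬issue_refund), and none forces O(issue_refund). So ¬issue_refund is neither obligatory nor forbidden under these norms.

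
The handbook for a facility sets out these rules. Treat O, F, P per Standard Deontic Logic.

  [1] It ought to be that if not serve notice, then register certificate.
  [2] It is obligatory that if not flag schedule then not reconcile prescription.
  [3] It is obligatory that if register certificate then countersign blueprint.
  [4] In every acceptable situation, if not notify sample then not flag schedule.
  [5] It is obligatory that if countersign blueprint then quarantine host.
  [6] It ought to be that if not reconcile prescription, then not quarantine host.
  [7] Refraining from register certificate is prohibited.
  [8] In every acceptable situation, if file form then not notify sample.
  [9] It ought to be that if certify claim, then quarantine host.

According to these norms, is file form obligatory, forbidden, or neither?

Forbidden

F(¬register_certificate) at premise 7 means O(register_certificate).
With premise 3, O(register_certificate → countersign_blueprint), the K-axiom yields O(countersign_blueprint).
From O(countersign_blueprint) and premise 5, O(countersign_blueprint → quarantine_host), we obtain O(quarantine_host).
The contrapositive of premise 6 (O(¬reconcile_prescription → ¬quarantine_host)) is O(quarantine_host → reconcile_prescription), and O(quarantine_host) is already established, so O(reconcile_prescription).
Premise 2 is O(¬flag_schedule → ¬reconcile_prescription); contrapositively O(reconcile_prescription → flag_schedule). Since O(reconcile_prescription) holds, K gives O(flag_schedule).
The contrapositive of premise 4 (O(¬notify_sample → ¬flag_schedule)) is O(flag_schedule → notify_sample), and O(flag_schedule) is already established, so O(notify_sample).
Premise 8 is O(file_form → ¬notify_sample); contrapositively O(notify_sample → ¬file_form). Since O(notify_sample) holds, K gives O(¬file_form).
Premises 1, 9 do not contribute to this derivation.
Thus O(¬file_form), which is F(file_form): file_form is forbidden.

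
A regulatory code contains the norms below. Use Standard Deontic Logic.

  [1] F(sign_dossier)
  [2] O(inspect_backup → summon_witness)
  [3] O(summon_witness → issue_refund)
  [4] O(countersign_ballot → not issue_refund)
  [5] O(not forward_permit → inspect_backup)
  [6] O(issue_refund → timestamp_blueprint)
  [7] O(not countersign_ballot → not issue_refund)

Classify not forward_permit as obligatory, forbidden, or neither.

Forbidden

By case analysis on not countersign_ballot: premise 7 gives O(not countersign_ballot → not issue_refund) and premise 4 gives O(countersign_ballot → not issue_refund), so O(not issue_refund) either way.
Premise 3 is O(summon_witness → issue_refund); contrapositively O(not issue_refund → not summon_witness). Since O(not issue_refund) holds, K gives O(not summon_witness).
Premise 2 is O(inspect_backup → summon_witness); contrapositively O(not summon_witness → not inspect_backup). Since O(not summon_witness) holds, K gives O(not inspect_backup).
Premise 5, O(not forward_permit → inspect_backup), contraposes to O(not inspect_backup → forward_permit); with O(not inspect_backup) we get O(forward_permit).
Premises 1, 6 do not contribute to this derivation.
Thus O(forward_permit), which is F(not forward_permit): not forward_permit is forbidden.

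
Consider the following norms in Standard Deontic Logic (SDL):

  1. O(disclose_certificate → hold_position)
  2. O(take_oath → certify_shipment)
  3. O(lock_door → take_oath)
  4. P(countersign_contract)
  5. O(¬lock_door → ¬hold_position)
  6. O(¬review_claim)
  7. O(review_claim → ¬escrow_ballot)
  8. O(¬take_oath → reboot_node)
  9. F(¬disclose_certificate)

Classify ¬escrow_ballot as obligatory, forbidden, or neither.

Premise 7 is O(review_claim → ¬escrow_ballot), but O(review_claim) is not derivable from the premises, so it does not yield O(¬escrow_ballot).
No premise or chain of K-axiom applications forces O(¬escrow_ballot), and none forces O(escrow_ballot). So ¬escrow_ballot is neither obligatory nor forbidden under these norms.

Neither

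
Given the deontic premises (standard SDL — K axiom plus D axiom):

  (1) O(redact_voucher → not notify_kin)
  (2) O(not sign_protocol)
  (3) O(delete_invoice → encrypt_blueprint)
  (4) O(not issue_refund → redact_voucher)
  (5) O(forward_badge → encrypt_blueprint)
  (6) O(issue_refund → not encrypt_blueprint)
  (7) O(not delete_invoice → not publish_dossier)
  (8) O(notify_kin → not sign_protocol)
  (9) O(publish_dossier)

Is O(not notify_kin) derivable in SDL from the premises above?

Premise 9 states O(publish_dossier) outright.
The contrapositive of premise 7 (O(not delete_invoice → not publish_dossier)) is O(publish_dossier → delete_invoice), and O(publish_dossier) is already established, so O(delete_invoice).
Applying K to premise 3 (O(delete_invoice → encrypt_blueprint)) and O(delete_invoice) yields O(encrypt_blueprint).
Premise 6, O(issue_refund → not encrypt_blueprint), contraposes to O(encrypt_blueprint → not issue_refund); with O(encrypt_blueprint) we get O(not issue_refund).
Applying K to premise 4 (O(not issue_refund → redact_voucher)) and O(not issue_refund) yields O(redact_voucher).
Premise 1 is O(redact_voucher → not notify_kin); since O(redact_voucher), deontic closure gives O(not notify_kin).
Premises 2, 5, 8 do not contribute to this derivation.
So O(not notify_kin) follows.

Yes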